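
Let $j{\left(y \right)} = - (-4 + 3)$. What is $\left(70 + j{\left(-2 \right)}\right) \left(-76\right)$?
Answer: $-5396$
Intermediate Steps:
$j{\left(y \right)} = 1$ ($j{\left(y \right)} = \left(-1\right) \left(-1\right) = 1$)
$\left(70 + j{\left(-2 \right)}\right) \left(-76\right) = \left(70 + 1\right) \left(-76\right) = 71 \left(-76\right) = -5396$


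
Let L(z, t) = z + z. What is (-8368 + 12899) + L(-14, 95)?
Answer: 4503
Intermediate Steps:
L(z, t) = 2*z
(-8368 + 12899) + L(-14, 95) = (-8368 + 12899) + 2*(-14) = 4531 - 28 = 4503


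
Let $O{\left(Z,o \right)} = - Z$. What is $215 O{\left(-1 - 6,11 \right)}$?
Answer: $1505$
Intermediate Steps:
$215 O{\left(-1 - 6,11 \right)} = 215 \left(- (-1 - 6)\right) = 215 \left(\left(-1\right) \left(-7\right)\right) = 215 \cdot 7 = 1505$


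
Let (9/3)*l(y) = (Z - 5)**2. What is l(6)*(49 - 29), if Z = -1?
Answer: 240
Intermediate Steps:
l(y) = 12 (l(y) = (-1 - 5)**2/3 = (1/3)*(-6)**2 = (1/3)*36 = 12)
l(6)*(49 - 29) = 12*(49 - 29) = 12*20 = 240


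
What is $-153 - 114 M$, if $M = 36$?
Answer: $-4257$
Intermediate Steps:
$-153 - 114 M = -153 - 4104 = -4257$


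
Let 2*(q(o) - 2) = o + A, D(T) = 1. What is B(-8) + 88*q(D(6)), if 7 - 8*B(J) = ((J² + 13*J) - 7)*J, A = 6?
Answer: 3503/8 ≈ 437.88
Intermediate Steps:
q(o) = 5 + o/2 (q(o) = 2 + (o + 6)/2 = 2 + (6 + o)/2 = 2 + (3 + o/2) = 5 + o/2)
B(J) = 7/8 - J*(-7 + J² + 13*J)/8 (B(J) = 7/8 - ((J² + 13*J) - 7)*J/8 = 7/8 - (-7 + J² + 13*J)*J/8 = 7/8 - J*(-7 + J² + 13*J)/8)
B(-8) + 88*q(D(6)) = (7/8 - 13/8*(-8)² - ⅛*(-8)³ + (7/8)*(-8)) + 88*(5 + (½)*1) = (7/8 - 13/8*64 - ⅛*(-512) - 7) + 88*(5 + ½) = (7/8 - 104 + 64 - 7) + 88*(11/2) = -369/8 + 484 = 3503/8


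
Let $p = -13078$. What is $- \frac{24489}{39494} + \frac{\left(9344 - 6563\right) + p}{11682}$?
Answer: $- \frac{173187554}{115342227} \approx -1.5015$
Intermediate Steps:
$- \frac{24489}{39494} + \frac{\left(9344 - 6563\right) + p}{11682} = - \frac{24489}{39494} + \frac{\left(9344 - 6563\right) - 13078}{11682} = \left(-24489\right) \frac{1}{39494} + \left(2781 - 13078\right) \frac{1}{11682} = - \frac{24489}{39494} - \frac{10297}{11682} = - \frac{173187554}{115342227}$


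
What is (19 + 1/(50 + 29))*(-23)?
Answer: -34546/79 ≈ -437.29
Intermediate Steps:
(19 + 1/(50 + 29))*(-23) = (19 + 1/79)*(-23) = (1502/79)*(-23) = -34546/79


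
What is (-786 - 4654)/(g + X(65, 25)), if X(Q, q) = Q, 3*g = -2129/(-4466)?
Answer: -72885120/872999 ≈ -83.488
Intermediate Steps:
g = 2129/13398 (g = (-2129/(-4466))/3 = (-2129*(-1/4466))/3 = (1/3)*(2129/4466) = 2129/13398 ≈ 0.15890)
(-786 - 4654)/(g + X(65, 25)) = (-786 - 4654)/(2129/13398 + 65) = -5440/872999/13398 = -5440*13398/872999 = -72885120/872999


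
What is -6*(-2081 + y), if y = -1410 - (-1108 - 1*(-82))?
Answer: 14790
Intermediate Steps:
y = -384 (y = -1410 - (-1108 + 82) = -1410 - 1*(-1026) = -1410 + 1026 = -384)
-6*(-2081 + y) = -6*(-2081 - 384) = -6*(-2465) = 14790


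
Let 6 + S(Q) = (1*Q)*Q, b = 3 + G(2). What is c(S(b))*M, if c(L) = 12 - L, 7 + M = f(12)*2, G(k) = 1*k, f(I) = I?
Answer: -119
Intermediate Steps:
G(k) = k
b = 5 (b = 3 + 2 = 5)
S(Q) = -6 + Q² (S(Q) = -6 + (1*Q)*Q = -6 + Q*Q = -6 + Q²)
M = 17 (M = -7 + 12*2 = -7 + 24 = 17)
c(S(b))*M = (12 - (-6 + 5²))*17 = (12 - (-6 + 25))*17 = (12 - 1*19)*17 = (12 - 19)*17 = -7*17 = -119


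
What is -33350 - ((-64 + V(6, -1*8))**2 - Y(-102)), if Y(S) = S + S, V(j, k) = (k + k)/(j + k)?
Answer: -36690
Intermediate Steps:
V(j, k) = 2*k/(j + k) (V(j, k) = (2*k)/(j + k) = 2*k/(j + k))
Y(S) = 2*S
-33350 - ((-64 + V(6, -1*8))**2 - Y(-102)) = -33350 - ((-64 + 2*(-1*8)/(6 - 1*8))**2 - 2*(-102)) = -33350 - ((-64 + 2*(-8)/(6 - 8))**2 - 1*(-204)) = -33350 - ((-64 + 2*(-8)/(-2))**2 + 204) = -33350 - ((-64 + 2*(-8)*(-1/2))**2 + 204) = -33350 - ((-64 + 8)**2 + 204) = -33350 - ((-56)**2 + 204) = -33350 - (3136 + 204) = -33350 - 1*3340 = -33350 - 3340 = -36690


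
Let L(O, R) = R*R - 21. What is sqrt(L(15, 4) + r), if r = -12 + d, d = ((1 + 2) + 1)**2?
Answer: I ≈ 1.0*I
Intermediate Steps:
d = 16 (d = (3 + 1)**2 = 4**2 = 16)
L(O, R) = -21 + R**2 (L(O, R) = R**2 - 21 = -21 + R**2)
r = 4 (r = -12 + 16 = 4)
sqrt(L(15, 4) + r) = sqrt((-21 + 4**2) + 4) = sqrt((-21 + 16) + 4) = sqrt(-5 + 4) = sqrt(-1) = I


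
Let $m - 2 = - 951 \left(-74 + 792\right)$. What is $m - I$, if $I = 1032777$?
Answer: $-1715593$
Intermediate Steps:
$m = -682816$ ($m = 2 - 951 \left(-74 + 792\right) = 2 - 682818 = -682816$)
$m - I = -682816 - 1032777 = -1715593$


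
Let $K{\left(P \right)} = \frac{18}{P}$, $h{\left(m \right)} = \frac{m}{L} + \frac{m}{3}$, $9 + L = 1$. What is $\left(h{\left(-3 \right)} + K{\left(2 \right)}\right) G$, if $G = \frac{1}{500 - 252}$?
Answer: $\frac{67}{1984} \approx 0.03377$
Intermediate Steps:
$L = -8$ ($L = -9 + 1 = -8$)
$h{\left(m \right)} = \frac{5 m}{24}$ ($h{\left(m \right)} = \frac{m}{-8} + \frac{m}{3} = m \left(- \frac{1}{8}\right) + m \frac{1}{3} = - \frac{m}{8} + \frac{m}{3} = \frac{5 m}{24}$)
$G = \frac{1}{248} \approx 0.0040323$
$\left(h{\left(-3 \right)} + K{\left(2 \right)}\right) G = \left(\frac{5}{24} \left(-3\right) + \frac{18}{2}\right) \frac{1}{248} = \left(- \frac{5}{8} + 18 \cdot \frac{1}{2}\right) \frac{1}{248} = \left(- \frac{5}{8} + 9\right) \frac{1}{248} = \frac{67}{8} \cdot \frac{1}{248} = \frac{67}{1984}$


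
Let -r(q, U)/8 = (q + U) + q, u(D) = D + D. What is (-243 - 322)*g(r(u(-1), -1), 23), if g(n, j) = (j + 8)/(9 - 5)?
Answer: -17515/4 ≈ -4378.8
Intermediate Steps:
u(D) = 2*D
r(q, U) = -16*q - 8*U (r(q, U) = -8*((q + U) + q) = -8*((U + q) + q) = -8*(U + 2*q) = -16*q - 8*U)
g(n, j) = 2 + j/4 (g(n, j) = (8 + j)/4 = (8 + j)*(¼) = 2 + j/4)
(-243 - 322)*g(r(u(-1), -1), 23) = (-243 - 322)*(2 + (¼)*23) = -565*(2 + 23/4) = -565*31/4 = -17515/4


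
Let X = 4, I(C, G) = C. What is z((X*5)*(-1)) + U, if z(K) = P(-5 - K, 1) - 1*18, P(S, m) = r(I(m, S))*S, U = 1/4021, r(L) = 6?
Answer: 289513/4021 ≈ 72.000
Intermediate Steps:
U = 1/4021 ≈ 0.00024869
P(S, m) = 6*S
z(K) = -48 - 6*K (z(K) = 6*(-5 - K) - 1*18 = (-30 - 6*K) - 18 = -48 - 6*K)
z((X*5)*(-1)) + U = (-48 - 6*4*5*(-1)) + 1/4021 = (-48 - 120*(-1)) + 1/4021 = (-48 - 6*(-20)) + 1/4021 = (-48 + 120) + 1/4021 = 72 + 1/4021 = 289513/4021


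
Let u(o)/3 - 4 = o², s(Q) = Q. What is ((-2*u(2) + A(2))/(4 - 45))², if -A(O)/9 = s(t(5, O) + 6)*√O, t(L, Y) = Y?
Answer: 12672/1681 + 6912*√2/1681 ≈ 13.353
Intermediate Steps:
u(o) = 12 + 3*o²
A(O) = -9*√O*(6 + O) (A(O) = -9*(O + 6)*√O = -9*(6 + O)*√O = -9*√O*(6 + O))
((-2*u(2) + A(2))/(4 - 45))² = ((-2*(12 + 3*2²) + 9*√2*(-6 - 1*2))/(4 - 45))² = ((-2*(12 + 3*4) + 9*√2*(-6 - 2))/(-41))² = ((-2*(12 + 12) + 9*√2*(-8))*(-1/41))² = ((-2*24 - 72*√2)*(-1/41))² = ((-48 - 72*√2)*(-1/41))² = (48/41 + 72*√2/41)²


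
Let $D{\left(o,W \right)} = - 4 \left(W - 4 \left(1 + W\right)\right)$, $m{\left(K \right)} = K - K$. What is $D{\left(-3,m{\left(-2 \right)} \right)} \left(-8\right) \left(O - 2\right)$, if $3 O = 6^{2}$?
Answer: $-1280$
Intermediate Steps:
$m{\left(K \right)} = 0$
$D{\left(o,W \right)} = 16 + 12 W$ ($D{\left(o,W \right)} = - 4 \left(W - \left(4 + 4 W\right)\right) = - 4 \left(-4 - 3 W\right) = 16 + 12 W$)
$O = 12$ ($O = \frac{6^{2}}{3} = \frac{1}{3} \cdot 36 = 12$)
$D{\left(-3,m{\left(-2 \right)} \right)} \left(-8\right) \left(O - 2\right) = \left(16 + 12 \cdot 0\right) \left(-8\right) \left(12 - 2\right) = \left(16 + 0\right) \left(-8\right) \left(12 - 2\right) = 16 \left(-8\right) 10 = \left(-128\right) 10 = -1280$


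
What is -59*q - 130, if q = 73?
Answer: -4437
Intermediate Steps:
-59*q - 130 = -59*73 - 130 = -4307 - 130 = -4437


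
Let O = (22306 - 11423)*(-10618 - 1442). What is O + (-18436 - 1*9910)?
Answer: -131277326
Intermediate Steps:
O = -131248980 (O = 10883*(-12060) = -131248980)
O + (-18436 - 1*9910) = -131248980 + (-18436 - 1*9910) = -131248980 + (-18436 - 9910) = -131248980 - 28346 = -131277326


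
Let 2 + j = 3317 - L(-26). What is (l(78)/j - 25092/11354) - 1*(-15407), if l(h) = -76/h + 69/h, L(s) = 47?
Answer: 22292117687933/1447090008 ≈ 15405.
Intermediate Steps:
l(h) = -7/h
j = 3268 (j = -2 + (3317 - 1*47) = -2 + (3317 - 47) = -2 + 3270 = 3268)
(l(78)/j - 25092/11354) - 1*(-15407) = (-7/78/3268 - 25092/11354) - 1*(-15407) = (-7*1/78*(1/3268) - 25092*1/11354) + 15407 = (-7/78*1/3268 - 12546/5677) + 15407 = (-7/254904 - 12546/5677) + 15407 = -3198065323/1447090008 + 15407 = 22292117687933/1447090008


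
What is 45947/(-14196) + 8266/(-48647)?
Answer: -2352527845/690592812 ≈ -3.4065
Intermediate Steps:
45947/(-14196) + 8266/(-48647) = 45947*(-1/14196) + 8266*(-1/48647) = -45947/14196 - 8266/48647 = -2352527845/690592812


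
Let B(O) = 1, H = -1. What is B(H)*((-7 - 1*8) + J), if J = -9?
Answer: -24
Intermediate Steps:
B(H)*((-7 - 1*8) + J) = 1*((-7 - 1*8) - 9) = 1*((-7 - 8) - 9) = 1*(-15 - 9) = 1*(-24) = -24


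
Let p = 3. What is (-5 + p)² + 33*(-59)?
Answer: -1943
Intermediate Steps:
(-5 + p)² + 33*(-59) = (-5 + 3)² + 33*(-59) = (-2)² - 1947 = 4 - 1947 = -1943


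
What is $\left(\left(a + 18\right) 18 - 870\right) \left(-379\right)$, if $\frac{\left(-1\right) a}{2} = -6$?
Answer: $125070$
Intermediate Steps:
$a = 12$ ($a = \left(-2\right) \left(-6\right) = 12$)
$\left(\left(a + 18\right) 18 - 870\right) \left(-379\right) = \left(\left(12 + 18\right) 18 - 870\right) \left(-379\right) = \left(30 \cdot 18 - 870\right) \left(-379\right) = \left(540 - 870\right) \left(-379\right) = \left(-330\right) \left(-379\right) = 125070$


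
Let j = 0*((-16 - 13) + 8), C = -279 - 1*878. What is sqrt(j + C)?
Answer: I*sqrt(1157) ≈ 34.015*I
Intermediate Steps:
C = -1157 (C = -279 - 878 = -1157)
j = 0 (j = 0*(-29 + 8) = 0*(-21) = 0)
sqrt(j + C) = sqrt(0 - 1157) = sqrt(-1157) = I*sqrt(1157)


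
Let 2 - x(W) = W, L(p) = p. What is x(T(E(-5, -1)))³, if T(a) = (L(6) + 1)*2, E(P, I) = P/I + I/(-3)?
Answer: -1728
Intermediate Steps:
E(P, I) = -I/3 + P/I (E(P, I) = P/I + I*(-⅓) = P/I - I/3 = -I/3 + P/I)
T(a) = 14 (T(a) = (6 + 1)*2 = 7*2 = 14)
x(W) = 2 - W
x(T(E(-5, -1)))³ = (2 - 1*14)³ = (2 - 14)³ = (-12)³ = -1728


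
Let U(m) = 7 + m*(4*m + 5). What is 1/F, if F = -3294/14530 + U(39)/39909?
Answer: -289938885/20062333 ≈ -14.452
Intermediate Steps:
U(m) = 7 + m*(5 + 4*m)
F = -20062333/289938885 (F = -3294/14530 + (7 + 4*39² + 5*39)/39909 = -3294*1/14530 + (7 + 4*1521 + 195)*(1/39909) = -1647/7265 + (7 + 6084 + 195)*(1/39909) = -1647/7265 + 6286*(1/39909) = -1647/7265 + 6286/39909 = -20062333/289938885 ≈ -0.069195)
1/F = 1/(-20062333/289938885) = -289938885/20062333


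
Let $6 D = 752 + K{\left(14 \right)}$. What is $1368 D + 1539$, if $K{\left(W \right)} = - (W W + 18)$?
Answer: $124203$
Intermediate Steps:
$K{\left(W \right)} = -18 - W^{2}$ ($K{\left(W \right)} = - (W^{2} + 18) = - (18 + W^{2}) = -18 - W^{2}$)
$D = \frac{269}{3}$ ($D = \frac{752 - 214}{6} = \frac{1}{6} \cdot 538 = \frac{269}{3} \approx 89.667$)
$1368 D + 1539 = 1368 \cdot \frac{269}{3} + 1539 = 122664 + 1539 = 124203$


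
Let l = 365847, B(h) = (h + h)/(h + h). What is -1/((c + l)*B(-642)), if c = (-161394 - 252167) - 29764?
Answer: 1/77478 ≈ 1.2907e-5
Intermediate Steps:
B(h) = 1 (B(h) = (2*h)/((2*h)) = (2*h)*(1/(2*h)) = 1)
c = -443325 (c = -413561 - 29764 = -443325)
-1/((c + l)*B(-642)) = -1/((-443325 + 365847)*1) = -1/(-77478) = -(-1)/77478 = -1*(-1/77478) = 1/77478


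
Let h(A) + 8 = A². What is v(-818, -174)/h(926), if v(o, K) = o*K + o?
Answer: 70757/428734 ≈ 0.16504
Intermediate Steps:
h(A) = -8 + A²
v(o, K) = o + K*o (v(o, K) = K*o + o = o + K*o)
v(-818, -174)/h(926) = (-818*(1 - 174))/(-8 + 926²) = (-818*(-173))/(-8 + 857476) = 141514/857468 = 141514*(1/857468) = 70757/428734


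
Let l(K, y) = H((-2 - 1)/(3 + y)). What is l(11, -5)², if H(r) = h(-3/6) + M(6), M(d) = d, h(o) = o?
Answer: 121/4 ≈ 30.250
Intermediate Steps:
H(r) = 11/2 (H(r) = -3/6 + 6 = -3*⅙ + 6 = -½ + 6 = 11/2)
l(K, y) = 11/2
l(11, -5)² = (11/2)² = 121/4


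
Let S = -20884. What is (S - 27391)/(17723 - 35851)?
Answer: 48275/18128 ≈ 2.6630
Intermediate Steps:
(S - 27391)/(17723 - 35851) = (-20884 - 27391)/(17723 - 35851) = -48275/(-18128) = -48275*(-1/18128) = 48275/18128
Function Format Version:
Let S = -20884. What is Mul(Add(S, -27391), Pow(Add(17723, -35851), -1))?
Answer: Rational(48275, 18128) ≈ 2.6630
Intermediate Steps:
Mul(Add(S, -27391), Pow(Add(17723, -35851), -1)) = Mul(Add(-20884, -27391), Pow(Add(17723, -35851), -1)) = Mul(-48275, Pow(-18128, -1)) = Mul(-48275, Rational(-1, 18128)) = Rational(48275, 18128)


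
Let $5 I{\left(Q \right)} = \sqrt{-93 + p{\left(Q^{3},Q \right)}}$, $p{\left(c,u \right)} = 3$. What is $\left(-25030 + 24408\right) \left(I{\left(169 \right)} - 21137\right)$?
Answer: $13147214 - \frac{1866 i \sqrt{10}}{5} \approx 1.3147 \cdot 10^{7} - 1180.2 i$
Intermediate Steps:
$I{\left(Q \right)} = \frac{3 i \sqrt{10}}{5}$ ($I{\left(Q \right)} = \frac{\sqrt{-93 + 3}}{5} = \frac{\sqrt{-90}}{5} = \frac{3 i \sqrt{10}}{5}$)
$\left(-25030 + 24408\right) \left(I{\left(169 \right)} - 21137\right) = \left(-25030 + 24408\right) \left(\frac{3 i \sqrt{10}}{5} - 21137\right) = - 622 \left(-21137 + \frac{3 i \sqrt{10}}{5}\right) = 13147214 - \frac{1866 i \sqrt{10}}{5}$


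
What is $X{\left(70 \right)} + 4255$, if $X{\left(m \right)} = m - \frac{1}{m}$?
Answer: $\frac{302749}{70} \approx 4325.0$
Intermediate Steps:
$X{\left(70 \right)} + 4255 = \left(70 - \frac{1}{70}\right) + 4255 = \frac{4899}{70} + 4255 = \frac{302749}{70}$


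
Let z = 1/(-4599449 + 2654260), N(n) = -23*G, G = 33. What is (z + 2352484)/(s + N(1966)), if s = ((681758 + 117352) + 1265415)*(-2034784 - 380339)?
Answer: -217905999975/461851023545341006 ≈ -4.7181e-7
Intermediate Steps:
N(n) = -759 (N(n) = -23*33 = -759)
s = -4986081811575 (s = (799110 + 1265415)*(-2415123) = 2064525*(-2415123) = -4986081811575)
z = -1/1945189 (z = 1/(-1945189) = -1/1945189 ≈ -5.1409e-7)
(z + 2352484)/(s + N(1966)) = (-1/1945189 + 2352484)/(-4986081811575 - 759) = (4576025999475/1945189)/(-4986081812334) = (4576025999475/1945189)*(-1/4986081812334) = -217905999975/461851023545341006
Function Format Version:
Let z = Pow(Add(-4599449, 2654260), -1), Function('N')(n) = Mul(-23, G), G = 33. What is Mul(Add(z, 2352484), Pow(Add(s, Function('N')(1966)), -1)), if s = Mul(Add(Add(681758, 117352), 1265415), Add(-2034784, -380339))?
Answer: Rational(-217905999975, 461851023545341006) ≈ -4.7181e-7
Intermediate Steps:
Function('N')(n) = -759 (Function('N')(n) = Mul(-23, 33) = -759)
s = -4986081811575 (s = Mul(Add(799110, 1265415), -2415123) = Mul(2064525, -2415123) = -4986081811575)
z = Rational(-1, 1945189) (z = Pow(-1945189, -1) = Rational(-1, 1945189) ≈ -5.1409e-7)
Mul(Add(z, 2352484), Pow(Add(s, Function('N')(1966)), -1)) = Mul(Add(Rational(-1, 1945189), 2352484), Pow(Add(-4986081811575, -759), -1)) = Mul(Rational(4576025999475, 1945189), Pow(-4986081812334, -1)) = Mul(Rational(4576025999475, 1945189), Rational(-1, 4986081812334)) = Rational(-217905999975, 461851023545341006)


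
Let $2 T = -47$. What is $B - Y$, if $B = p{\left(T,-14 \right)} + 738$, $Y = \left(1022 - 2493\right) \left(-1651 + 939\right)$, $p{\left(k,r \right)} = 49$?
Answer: $-1046565$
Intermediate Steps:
$T = - \frac{47}{2}$ ($T = \frac{1}{2} \left(-47\right) = - \frac{47}{2} \approx -23.5$)
$Y = 1047352$ ($Y = \left(-1471\right) \left(-712\right) = 1047352$)
$B = 787$ ($B = 49 + 738 = 787$)
$B - Y = 787 - 1047352 = -1046565$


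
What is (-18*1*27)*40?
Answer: -19440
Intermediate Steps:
(-18*1*27)*40 = -18*27*40 = -486*40 = -19440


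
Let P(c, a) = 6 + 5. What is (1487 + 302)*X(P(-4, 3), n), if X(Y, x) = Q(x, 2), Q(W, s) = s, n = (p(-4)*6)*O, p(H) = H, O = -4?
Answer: 3578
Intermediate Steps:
n = 96 (n = -4*6*(-4) = -24*(-4) = 96)
P(c, a) = 11
X(Y, x) = 2
(1487 + 302)*X(P(-4, 3), n) = (1487 + 302)*2 = 1789*2 = 3578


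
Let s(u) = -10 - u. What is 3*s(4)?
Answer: -42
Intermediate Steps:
3*s(4) = 3*(-10 - 1*4) = 3*(-10 - 4) = 3*(-14) = -42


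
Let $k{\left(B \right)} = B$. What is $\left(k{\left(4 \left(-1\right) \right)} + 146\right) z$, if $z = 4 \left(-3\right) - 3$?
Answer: $-2130$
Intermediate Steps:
$z = -15$ ($z = -12 - 3 = -15$)
$\left(k{\left(4 \left(-1\right) \right)} + 146\right) z = \left(4 \left(-1\right) + 146\right) \left(-15\right) = \left(-4 + 146\right) \left(-15\right) = 142 \left(-15\right) = -2130$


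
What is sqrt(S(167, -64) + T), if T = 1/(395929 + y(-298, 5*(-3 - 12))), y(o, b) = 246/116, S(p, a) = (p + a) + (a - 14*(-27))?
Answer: sqrt(219903085523802715)/22964005 ≈ 20.421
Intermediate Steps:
S(p, a) = 378 + p + 2*a (S(p, a) = (a + p) + (a + 378) = (a + p) + (378 + a) = 378 + p + 2*a)
y(o, b) = 123/58 (y(o, b) = 246*(1/116) = 123/58)
T = 58/22964005 (T = 1/(395929 + 123/58) = 1/(22964005/58) = 58/22964005 ≈ 2.5257e-6)
sqrt(S(167, -64) + T) = sqrt((378 + 167 + 2*(-64)) + 58/22964005) = sqrt((378 + 167 - 128) + 58/22964005) = sqrt(417 + 58/22964005) = sqrt(9575990143/22964005) = sqrt(219903085523802715)/22964005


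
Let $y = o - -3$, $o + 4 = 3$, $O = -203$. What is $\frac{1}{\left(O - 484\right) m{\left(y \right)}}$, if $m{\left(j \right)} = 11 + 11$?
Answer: $- \frac{1}{15114} \approx -6.6164 \cdot 10^{-5}$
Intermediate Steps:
$o = -1$ ($o = -4 + 3 = -1$)
$y = 2$ ($y = -1 - -3 = -1 + 3 = 2$)
$m{\left(j \right)} = 22$
$\frac{1}{\left(O - 484\right) m{\left(y \right)}} = \frac{1}{\left(-203 - 484\right) 22} = \frac{1}{\left(-687\right) 22} = \frac{1}{-15114} = - \frac{1}{15114}$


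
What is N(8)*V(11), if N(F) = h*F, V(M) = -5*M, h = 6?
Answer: -2640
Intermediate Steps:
N(F) = 6*F
N(8)*V(11) = (6*8)*(-5*11) = 48*(-55) = -2640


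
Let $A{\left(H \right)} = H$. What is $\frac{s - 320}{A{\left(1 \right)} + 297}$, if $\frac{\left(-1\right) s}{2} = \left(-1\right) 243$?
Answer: $\frac{83}{149} \approx 0.55705$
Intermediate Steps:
$s = 486$ ($s = - 2 \left(\left(-1\right) 243\right) = \left(-2\right) \left(-243\right) = 486$)
$\frac{s - 320}{A{\left(1 \right)} + 297} = \frac{486 - 320}{1 + 297} = \frac{166}{298} = 166 \cdot \frac{1}{298} = \frac{83}{149}$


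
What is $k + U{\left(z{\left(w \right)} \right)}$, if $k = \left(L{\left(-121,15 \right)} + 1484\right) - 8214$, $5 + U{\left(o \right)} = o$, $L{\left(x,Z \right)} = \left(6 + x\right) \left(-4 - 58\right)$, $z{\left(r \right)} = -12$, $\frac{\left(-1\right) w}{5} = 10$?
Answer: $383$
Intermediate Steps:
$w = -50$ ($w = \left(-5\right) 10 = -50$)
$L{\left(x,Z \right)} = -372 - 62 x$ ($L{\left(x,Z \right)} = \left(6 + x\right) \left(-62\right) = -372 - 62 x$)
$U{\left(o \right)} = -5 + o$
$k = 400$ ($k = \left(\left(-372 - -7502\right) + 1484\right) - 8214 = \left(\left(-372 + 7502\right) + 1484\right) - 8214 = \left(7130 + 1484\right) - 8214 = 8614 - 8214 = 400$)
$k + U{\left(z{\left(w \right)} \right)} = 400 - 17 = 383$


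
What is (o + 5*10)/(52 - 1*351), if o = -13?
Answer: -37/299 ≈ -0.12375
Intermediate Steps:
(o + 5*10)/(52 - 1*351) = (-13 + 5*10)/(52 - 1*351) = (-13 + 50)/(52 - 351) = 37/(-299) = 37*(-1/299) = -37/299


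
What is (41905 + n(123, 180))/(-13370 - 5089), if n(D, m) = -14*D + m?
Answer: -40363/18459 ≈ -2.1866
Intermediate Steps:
n(D, m) = m - 14*D
(41905 + n(123, 180))/(-13370 - 5089) = (41905 + (180 - 14*123))/(-13370 - 5089) = (41905 + (180 - 1722))/(-18459) = (41905 - 1542)*(-1/18459) = 40363*(-1/18459) = -40363/18459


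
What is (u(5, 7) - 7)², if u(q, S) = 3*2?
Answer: 1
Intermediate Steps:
u(q, S) = 6
(u(5, 7) - 7)² = (6 - 7)² = (-1)² = 1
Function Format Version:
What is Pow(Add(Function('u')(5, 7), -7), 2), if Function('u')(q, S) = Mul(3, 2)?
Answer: 1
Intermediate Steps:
Function('u')(q, S) = 6
Pow(Add(Function('u')(5, 7), -7), 2) = Pow(Add(6, -7), 2) = Pow(-1, 2) = 1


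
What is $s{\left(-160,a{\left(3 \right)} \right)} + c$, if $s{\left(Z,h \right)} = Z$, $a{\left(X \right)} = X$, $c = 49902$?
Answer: $49742$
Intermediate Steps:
$s{\left(-160,a{\left(3 \right)} \right)} + c = -160 + 49902 = 49742$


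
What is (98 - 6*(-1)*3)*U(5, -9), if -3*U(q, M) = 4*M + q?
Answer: 3596/3 ≈ 1198.7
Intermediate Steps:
U(q, M) = -4*M/3 - q/3 (U(q, M) = -(4*M + q)/3 = -(q + 4*M)/3 = -4*M/3 - q/3)
(98 - 6*(-1)*3)*U(5, -9) = (98 - 6*(-1)*3)*(-4/3*(-9) - ⅓*5) = (98 - (-6)*3)*(12 - 5/3) = (98 - 1*(-18))*(31/3) = (98 + 18)*(31/3) = 116*(31/3) = 3596/3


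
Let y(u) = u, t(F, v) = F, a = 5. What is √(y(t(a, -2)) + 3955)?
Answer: 6*√110 ≈ 62.929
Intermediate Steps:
√(y(t(a, -2)) + 3955) = √(5 + 3955) = √3960 = 6*√110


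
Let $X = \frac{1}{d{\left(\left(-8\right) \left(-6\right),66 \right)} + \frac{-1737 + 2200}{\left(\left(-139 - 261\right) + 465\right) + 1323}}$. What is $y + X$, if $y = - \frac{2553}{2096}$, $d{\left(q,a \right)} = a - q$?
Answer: $- \frac{62056943}{53336912} \approx -1.1635$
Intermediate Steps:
$y = - \frac{2553}{2096}$ ($y = \left(-2553\right) \frac{1}{2096} = - \frac{2553}{2096} \approx -1.218$)
$X = \frac{1388}{25447}$ ($X = \frac{1}{\left(66 - \left(-8\right) \left(-6\right)\right) + \frac{-1737 + 2200}{\left(\left(-139 - 261\right) + 465\right) + 1323}} = \frac{1}{\left(66 - 48\right) + \frac{463}{\left(-400 + 465\right) + 1323}} = \frac{1}{\left(66 - 48\right) + \frac{463}{65 + 1323}} = \frac{1}{18 + \frac{463}{1388}} = \frac{1}{\frac{25447}{1388}} = \frac{1388}{25447} \approx 0.054545$)
$y + X = - \frac{2553}{2096} + \frac{1388}{25447} = - \frac{62056943}{53336912}$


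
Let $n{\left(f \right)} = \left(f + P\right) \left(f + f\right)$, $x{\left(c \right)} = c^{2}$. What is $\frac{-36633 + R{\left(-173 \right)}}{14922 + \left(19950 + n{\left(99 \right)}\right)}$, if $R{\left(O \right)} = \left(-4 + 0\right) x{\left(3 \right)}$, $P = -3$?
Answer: $- \frac{12223}{17960} \approx -0.68057$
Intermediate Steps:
$n{\left(f \right)} = 2 f \left(-3 + f\right)$ ($n{\left(f \right)} = \left(f - 3\right) \left(f + f\right) = \left(-3 + f\right) 2 f = 2 f \left(-3 + f\right)$)
$R{\left(O \right)} = -36$ ($R{\left(O \right)} = \left(-4 + 0\right) 3^{2} = \left(-4\right) 9 = -36$)
$\frac{-36633 + R{\left(-173 \right)}}{14922 + \left(19950 + n{\left(99 \right)}\right)} = \frac{-36633 - 36}{14922 + \left(19950 + 2 \cdot 99 \left(-3 + 99\right)\right)} = - \frac{36669}{14922 + \left(19950 + 2 \cdot 99 \cdot 96\right)} = - \frac{36669}{14922 + \left(19950 + 19008\right)} = - \frac{36669}{14922 + 38958} = - \frac{36669}{53880} = \left(-36669\right) \frac{1}{53880} = - \frac{12223}{17960}$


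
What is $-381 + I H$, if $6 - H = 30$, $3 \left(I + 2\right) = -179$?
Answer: $1099$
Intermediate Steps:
$I = - \frac{185}{3}$ ($I = -2 + \frac{1}{3} \left(-179\right) = -2 - \frac{179}{3} = - \frac{185}{3} \approx -61.667$)
$H = -24$ ($H = 6 - 30 = -24$)
$-381 + I H = -381 - -1480 = -381 + 1480 = 1099$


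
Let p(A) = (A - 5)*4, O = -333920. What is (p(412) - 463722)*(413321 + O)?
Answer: -36690725694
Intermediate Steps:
p(A) = -20 + 4*A (p(A) = (-5 + A)*4 = -20 + 4*A)
(p(412) - 463722)*(413321 + O) = ((-20 + 4*412) - 463722)*(413321 - 333920) = ((-20 + 1648) - 463722)*79401 = (1628 - 463722)*79401 = -462094*79401 = -36690725694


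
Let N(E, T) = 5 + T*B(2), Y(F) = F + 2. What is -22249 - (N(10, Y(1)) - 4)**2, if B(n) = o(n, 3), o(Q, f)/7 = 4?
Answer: -29474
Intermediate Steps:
o(Q, f) = 28 (o(Q, f) = 7*4 = 28)
Y(F) = 2 + F
B(n) = 28
N(E, T) = 5 + 28*T (N(E, T) = 5 + T*28 = 5 + 28*T)
-22249 - (N(10, Y(1)) - 4)**2 = -22249 - ((5 + 28*(2 + 1)) - 4)**2 = -22249 - ((5 + 28*3) - 4)**2 = -22249 - ((5 + 84) - 4)**2 = -22249 - (89 - 4)**2 = -22249 - 1*85**2 = -22249 - 1*7225 = -22249 - 7225 = -29474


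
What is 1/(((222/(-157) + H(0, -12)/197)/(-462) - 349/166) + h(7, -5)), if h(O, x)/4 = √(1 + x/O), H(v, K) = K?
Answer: 328085283928761282/25743340687522223 + 89308199711732848*√14/25743340687522223 ≈ 25.725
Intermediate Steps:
h(O, x) = 4*√(1 + x/O)
1/(((222/(-157) + H(0, -12)/197)/(-462) - 349/166) + h(7, -5)) = 1/(((222/(-157) - 12/197)/(-462) - 349/166) + 4*√((7 - 5)/7)) = 1/(((222*(-1/157) - 12*1/197)*(-1/462) - 349*1/166) + 4*√((⅐)*2)) = 1/(((-222/157 - 12/197)*(-1/462) - 349/166) + 4*√(2/7)) = 1/((-45618/30929*(-1/462) - 349/166) + 4*(√14/7)) = 1/((7603/2381533 - 349/166) + 4*√14/7) = 1/(-829892919/395334478 + 4*√14/7)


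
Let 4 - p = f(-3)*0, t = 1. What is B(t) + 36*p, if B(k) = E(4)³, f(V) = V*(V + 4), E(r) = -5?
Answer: 19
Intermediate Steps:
f(V) = V*(4 + V)
B(k) = -125 (B(k) = (-5)³ = -125)
p = 4 (p = 4 - (-3*(4 - 3))*0 = 4 - (-3*1)*0 = 4 - (-3)*0 = 4 - 1*0 = 4 + 0 = 4)
B(t) + 36*p = -125 + 36*4 = -125 + 144 = 19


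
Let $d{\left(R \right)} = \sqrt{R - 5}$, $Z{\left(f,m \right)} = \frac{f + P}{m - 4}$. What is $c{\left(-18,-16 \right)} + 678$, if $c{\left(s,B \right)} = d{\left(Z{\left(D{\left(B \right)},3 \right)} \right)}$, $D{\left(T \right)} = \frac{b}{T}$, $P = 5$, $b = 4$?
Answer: $678 + \frac{i \sqrt{39}}{2} \approx 678.0 + 3.1225 i$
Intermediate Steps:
$D{\left(T \right)} = \frac{4}{T}$
$Z{\left(f,m \right)} = \frac{5 + f}{-4 + m}$ ($Z{\left(f,m \right)} = \frac{f + 5}{m - 4} = \frac{5 + f}{-4 + m}$)
$d{\left(R \right)} = \sqrt{-5 + R}$
$c{\left(s,B \right)} = \sqrt{-10 - \frac{4}{B}}$ ($c{\left(s,B \right)} = \sqrt{-5 + \frac{5 + \frac{4}{B}}{-4 + 3}} = \sqrt{-5 + \frac{5 + \frac{4}{B}}{-1}} = \sqrt{-5 - \left(5 + \frac{4}{B}\right)} = \sqrt{-10 - \frac{4}{B}}$)
$c{\left(-18,-16 \right)} + 678 = \sqrt{-10 - \frac{4}{-16}} + 678 = \sqrt{-10 - - \frac{1}{4}} + 678 = \sqrt{-10 + \frac{1}{4}} + 678 = \sqrt{- \frac{39}{4}} + 678 = \frac{i \sqrt{39}}{2} + 678 = 678 + \frac{i \sqrt{39}}{2}$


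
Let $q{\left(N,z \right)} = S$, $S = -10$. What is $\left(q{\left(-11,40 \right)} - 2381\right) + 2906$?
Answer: $515$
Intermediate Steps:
$q{\left(N,z \right)} = -10$
$\left(q{\left(-11,40 \right)} - 2381\right) + 2906 = \left(-10 - 2381\right) + 2906 = -2391 + 2906 = 515$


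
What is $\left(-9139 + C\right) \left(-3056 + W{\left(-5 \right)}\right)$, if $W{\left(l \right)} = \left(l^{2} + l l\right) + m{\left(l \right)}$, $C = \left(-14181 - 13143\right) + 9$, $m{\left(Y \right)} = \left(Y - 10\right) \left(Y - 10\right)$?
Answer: $101378574$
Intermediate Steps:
$m{\left(Y \right)} = \left(-10 + Y\right)^{2}$ ($m{\left(Y \right)} = \left(-10 + Y\right) \left(-10 + Y\right) = \left(-10 + Y\right)^{2}$)
$C = -27315$ ($C = -27324 + 9 = -27315$)
$W{\left(l \right)} = \left(-10 + l\right)^{2} + 2 l^{2}$ ($W{\left(l \right)} = \left(l^{2} + l l\right) + \left(-10 + l\right)^{2} = \left(l^{2} + l^{2}\right) + \left(-10 + l\right)^{2} = 2 l^{2} + \left(-10 + l\right)^{2} = \left(-10 + l\right)^{2} + 2 l^{2}$)
$\left(-9139 + C\right) \left(-3056 + W{\left(-5 \right)}\right) = \left(-9139 - 27315\right) \left(-3056 + \left(\left(-10 - 5\right)^{2} + 2 \left(-5\right)^{2}\right)\right) = - 36454 \left(-3056 + \left(\left(-15\right)^{2} + 2 \cdot 25\right)\right) = - 36454 \left(-3056 + \left(225 + 50\right)\right) = - 36454 \left(-3056 + 275\right) = \left(-36454\right) \left(-2781\right) = 101378574$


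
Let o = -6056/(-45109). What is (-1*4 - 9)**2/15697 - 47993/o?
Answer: -33982689148725/95061032 ≈ -3.5748e+5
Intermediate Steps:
o = 6056/45109 (o = -6056*(-1/45109) = 6056/45109 ≈ 0.13425)
(-1*4 - 9)**2/15697 - 47993/o = (-1*4 - 9)**2/15697 - 47993/6056/45109 = (-4 - 9)**2*(1/15697) - 47993*45109/6056 = (-13)**2*(1/15697) - 2164916237/6056 = 169*(1/15697) - 2164916237/6056 = 169/15697 - 2164916237/6056 = -33982689148725/95061032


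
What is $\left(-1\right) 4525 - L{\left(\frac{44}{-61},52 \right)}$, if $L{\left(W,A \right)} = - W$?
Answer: $- \frac{276069}{61} \approx -4525.7$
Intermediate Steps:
$\left(-1\right) 4525 - L{\left(\frac{44}{-61},52 \right)} = \left(-1\right) 4525 - - \frac{44}{-61} = -4525 - - \frac{44 \left(-1\right)}{61} = -4525 - \left(-1\right) \left(- \frac{44}{61}\right) = -4525 - \frac{44}{61} = - \frac{276069}{61}$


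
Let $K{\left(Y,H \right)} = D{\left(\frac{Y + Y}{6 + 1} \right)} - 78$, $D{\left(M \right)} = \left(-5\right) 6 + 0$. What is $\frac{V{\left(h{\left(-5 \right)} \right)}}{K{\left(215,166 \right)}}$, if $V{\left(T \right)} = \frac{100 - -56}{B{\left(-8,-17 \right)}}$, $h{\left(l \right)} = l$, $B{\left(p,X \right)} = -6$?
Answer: $\frac{13}{54} \approx 0.24074$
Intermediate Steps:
$V{\left(T \right)} = -26$ ($V{\left(T \right)} = \frac{100 - -56}{-6} = \left(100 + 56\right) \left(- \frac{1}{6}\right) = 156 \left(- \frac{1}{6}\right) = -26$)
$D{\left(M \right)} = -30$ ($D{\left(M \right)} = -30 + 0 = -30$)
$K{\left(Y,H \right)} = -108$ ($K{\left(Y,H \right)} = -30 - 78 = -108$)
$\frac{V{\left(h{\left(-5 \right)} \right)}}{K{\left(215,166 \right)}} = - \frac{26}{-108} = \left(-26\right) \left(- \frac{1}{108}\right) = \frac{13}{54}$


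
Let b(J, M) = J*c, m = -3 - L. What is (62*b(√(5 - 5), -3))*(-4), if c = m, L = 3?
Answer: 0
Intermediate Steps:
m = -6 (m = -3 - 1*3 = -3 - 3 = -6)
c = -6
b(J, M) = -6*J (b(J, M) = J*(-6) = -6*J)
(62*b(√(5 - 5), -3))*(-4) = (62*(-6*√(5 - 5)))*(-4) = (62*(-6*√0))*(-4) = (62*(-6*0))*(-4) = (62*0)*(-4) = 0*(-4) = 0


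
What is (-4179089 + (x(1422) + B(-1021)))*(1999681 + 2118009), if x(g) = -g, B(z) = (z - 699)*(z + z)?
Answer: -2751732813990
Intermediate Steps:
B(z) = 2*z*(-699 + z) (B(z) = (-699 + z)*(2*z) = 2*z*(-699 + z))
(-4179089 + (x(1422) + B(-1021)))*(1999681 + 2118009) = (-4179089 + (-1*1422 + 2*(-1021)*(-699 - 1021)))*(1999681 + 2118009) = (-4179089 + (-1422 + 2*(-1021)*(-1720)))*4117690 = (-4179089 + (-1422 + 3512240))*4117690 = (-4179089 + 3510818)*4117690 = -668271*4117690 = -2751732813990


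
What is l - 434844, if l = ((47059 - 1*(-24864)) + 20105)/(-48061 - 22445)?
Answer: -5109867182/11751 ≈ -4.3485e+5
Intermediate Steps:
l = -15338/11751 (l = ((47059 + 24864) + 20105)/(-70506) = (71923 + 20105)*(-1/70506) = 92028*(-1/70506) = -15338/11751 ≈ -1.3053)
l - 434844 = -15338/11751 - 434844 = -5109867182/11751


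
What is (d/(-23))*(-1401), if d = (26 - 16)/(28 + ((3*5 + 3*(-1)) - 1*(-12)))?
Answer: 7005/598 ≈ 11.714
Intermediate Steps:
d = 5/26 (d = 10/(28 + ((15 - 3) + 12)) = 10/(28 + (12 + 12)) = 10/(28 + 24) = 10/52 = 10*(1/52) = 5/26 ≈ 0.19231)
(d/(-23))*(-1401) = ((5/26)/(-23))*(-1401) = ((5/26)*(-1/23))*(-1401) = -5/598*(-1401) = 7005/598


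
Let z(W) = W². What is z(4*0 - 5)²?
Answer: 625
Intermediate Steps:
z(4*0 - 5)² = ((4*0 - 5)²)² = ((0 - 5)²)² = ((-5)²)² = 25² = 625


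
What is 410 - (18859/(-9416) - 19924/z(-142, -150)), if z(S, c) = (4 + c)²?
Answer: 20720324947/50177864 ≈ 412.94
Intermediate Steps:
410 - (18859/(-9416) - 19924/z(-142, -150)) = 410 - (18859/(-9416) - 19924/(4 - 150)²) = 410 - (18859*(-1/9416) - 19924/((-146)²)) = 410 - (-18859/9416 - 19924/21316) = 410 - (-18859/9416 - 19924*1/21316) = 410 - (-18859/9416 - 4981/5329) = 410 - 1*(-147400707/50177864) = 410 + 147400707/50177864 = 20720324947/50177864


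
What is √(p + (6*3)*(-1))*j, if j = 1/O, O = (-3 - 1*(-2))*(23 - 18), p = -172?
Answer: -I*√190/5 ≈ -2.7568*I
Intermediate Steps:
O = -5 (O = (-3 + 2)*5 = -1*5 = -5)
j = -⅕ (j = 1/(-5) = -⅕ ≈ -0.20000)
√(p + (6*3)*(-1))*j = √(-172 + (6*3)*(-1))*(-⅕) = √(-172 + 18*(-1))*(-⅕) = √(-172 - 18)*(-⅕) = √(-190)*(-⅕) = (I*√190)*(-⅕) = -I*√190/5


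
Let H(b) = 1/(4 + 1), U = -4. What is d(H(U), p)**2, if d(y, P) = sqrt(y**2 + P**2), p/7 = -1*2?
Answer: 4901/25 ≈ 196.04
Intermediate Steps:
p = -14 (p = 7*(-1*2) = 7*(-2) = -14)
H(b) = 1/5
d(y, P) = sqrt(P**2 + y**2)
d(H(U), p)**2 = (sqrt((-14)**2 + (1/5)**2))**2 = (sqrt(196 + 1/25))**2 = (sqrt(4901/25))**2 = (13*sqrt(29)/5)**2 = 4901/25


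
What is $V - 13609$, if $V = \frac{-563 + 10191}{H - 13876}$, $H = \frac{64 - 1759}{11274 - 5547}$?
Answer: $- \frac{360518734893}{26489849} \approx -13610.0$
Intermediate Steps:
$H = - \frac{565}{1909}$ ($H = - \frac{1695}{5727} = \left(-1695\right) \frac{1}{5727} = - \frac{565}{1909} \approx -0.29597$)
$V = - \frac{18379852}{26489849}$ ($V = \frac{-563 + 10191}{- \frac{565}{1909} - 13876} = \frac{9628}{- \frac{26489849}{1909}} = 9628 \left(- \frac{1909}{26489849}\right) = - \frac{18379852}{26489849} \approx -0.69384$)
$V - 13609 = - \frac{18379852}{26489849} - 13609 = - \frac{360518734893}{26489849}$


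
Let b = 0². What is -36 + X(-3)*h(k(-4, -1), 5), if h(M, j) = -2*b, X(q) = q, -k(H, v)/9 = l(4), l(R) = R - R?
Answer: -36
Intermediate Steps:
l(R) = 0
k(H, v) = 0 (k(H, v) = -9*0 = 0)
b = 0
h(M, j) = 0 (h(M, j) = -2*0 = 0)
-36 + X(-3)*h(k(-4, -1), 5) = -36 - 3*0 = -36 + 0 = -36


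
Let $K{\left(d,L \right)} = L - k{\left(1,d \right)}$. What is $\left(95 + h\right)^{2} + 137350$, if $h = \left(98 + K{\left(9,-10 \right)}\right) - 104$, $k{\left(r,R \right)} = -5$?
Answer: $144406$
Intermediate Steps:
$K{\left(d,L \right)} = 5 + L$ ($K{\left(d,L \right)} = L - -5 = L + 5 = 5 + L$)
$h = -11$ ($h = \left(98 + \left(5 - 10\right)\right) - 104 = \left(98 - 5\right) - 104 = 93 - 104 = -11$)
$\left(95 + h\right)^{2} + 137350 = \left(95 - 11\right)^{2} + 137350 = 84^{2} + 137350 = 7056 + 137350 = 144406$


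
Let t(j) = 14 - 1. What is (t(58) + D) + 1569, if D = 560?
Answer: 2142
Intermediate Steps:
t(j) = 13
(t(58) + D) + 1569 = (13 + 560) + 1569 = 573 + 1569 = 2142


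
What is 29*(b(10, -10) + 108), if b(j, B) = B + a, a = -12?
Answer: 2494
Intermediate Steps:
b(j, B) = -12 + B (b(j, B) = B - 12 = -12 + B)
29*(b(10, -10) + 108) = 29*((-12 - 10) + 108) = 29*(-22 + 108) = 29*86 = 2494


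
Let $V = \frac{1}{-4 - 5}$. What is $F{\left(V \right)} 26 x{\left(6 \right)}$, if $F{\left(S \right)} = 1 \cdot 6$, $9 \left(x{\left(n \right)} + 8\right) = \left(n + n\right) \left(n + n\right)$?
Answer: $1248$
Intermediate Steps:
$V = - \frac{1}{9}$ ($V = \frac{1}{-9} = - \frac{1}{9} \approx -0.11111$)
$x{\left(n \right)} = -8 + \frac{4 n^{2}}{9}$ ($x{\left(n \right)} = -8 + \frac{\left(n + n\right) \left(n + n\right)}{9} = -8 + \frac{2 n 2 n}{9} = -8 + \frac{4 n^{2}}{9}$)
$F{\left(S \right)} = 6$
$F{\left(V \right)} 26 x{\left(6 \right)} = 6 \cdot 26 \left(-8 + \frac{4 \cdot 6^{2}}{9}\right) = 156 \left(-8 + \frac{4}{9} \cdot 36\right) = 156 \left(-8 + 16\right) = 156 \cdot 8 = 1248$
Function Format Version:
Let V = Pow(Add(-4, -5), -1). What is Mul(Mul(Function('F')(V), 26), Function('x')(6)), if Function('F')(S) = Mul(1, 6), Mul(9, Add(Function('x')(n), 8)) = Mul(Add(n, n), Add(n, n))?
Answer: 1248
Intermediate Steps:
V = Rational(-1, 9) (V = Pow(-9, -1) = Rational(-1, 9) ≈ -0.11111)
Function('x')(n) = Add(-8, Mul(Rational(4, 9), Pow(n, 2))) (Function('x')(n) = Add(-8, Mul(Rational(1, 9), Mul(Add(n, n), Add(n, n)))) = Add(-8, Mul(Rational(1, 9), Mul(Mul(2, n), Mul(2, n)))) = Add(-8, Mul(Rational(1, 9), Mul(4, Pow(n, 2)))) = Add(-8, Mul(Rational(4, 9), Pow(n, 2))))
Function('F')(S) = 6
Mul(Mul(Function('F')(V), 26), Function('x')(6)) = Mul(Mul(6, 26), Add(-8, Mul(Rational(4, 9), Pow(6, 2)))) = Mul(156, Add(-8, Mul(Rational(4, 9), 36))) = Mul(156, Add(-8, 16)) = Mul(156, 8) = 1248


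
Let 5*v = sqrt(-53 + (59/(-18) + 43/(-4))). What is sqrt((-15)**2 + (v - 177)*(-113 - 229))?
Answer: sqrt(1518975 - 285*I*sqrt(2413))/5 ≈ 246.5 - 1.1359*I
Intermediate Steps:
v = I*sqrt(2413)/30 (v = sqrt(-53 + (59/(-18) + 43/(-4)))/5 = sqrt(-53 + (59*(-1/18) + 43*(-1/4)))/5 = sqrt(-53 + (-59/18 - 43/4))/5 = sqrt(-53 - 505/36)/5 = sqrt(-2413/36)/5 = (I*sqrt(2413)/6)/5 = I*sqrt(2413)/30 ≈ 1.6374*I)
sqrt((-15)**2 + (v - 177)*(-113 - 229)) = sqrt((-15)**2 + (I*sqrt(2413)/30 - 177)*(-113 - 229)) = sqrt(225 + (-177 + I*sqrt(2413)/30)*(-342)) = sqrt(225 + (60534 - 57*I*sqrt(2413)/5)) = sqrt(60759 - 57*I*sqrt(2413)/5)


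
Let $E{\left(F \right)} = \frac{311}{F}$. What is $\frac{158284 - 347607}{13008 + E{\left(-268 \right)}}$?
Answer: $- \frac{50738564}{3485833} \approx -14.556$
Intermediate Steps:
$\frac{158284 - 347607}{13008 + E{\left(-268 \right)}} = \frac{158284 - 347607}{13008 + \frac{311}{-268}} = - \frac{189323}{13008 + 311 \left(- \frac{1}{268}\right)} = - \frac{189323}{13008 - \frac{311}{268}} = - \frac{189323}{\frac{3485833}{268}} = \left(-189323\right) \frac{268}{3485833} = - \frac{50738564}{3485833}$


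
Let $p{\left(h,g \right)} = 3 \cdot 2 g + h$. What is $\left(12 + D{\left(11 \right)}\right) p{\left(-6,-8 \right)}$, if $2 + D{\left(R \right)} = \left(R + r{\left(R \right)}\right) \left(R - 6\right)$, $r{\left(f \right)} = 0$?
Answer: $-3510$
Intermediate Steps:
$D{\left(R \right)} = -2 + R \left(-6 + R\right)$ ($D{\left(R \right)} = -2 + \left(R + 0\right) \left(R - 6\right) = -2 + R \left(-6 + R\right)$)
$p{\left(h,g \right)} = h + 6 g$ ($p{\left(h,g \right)} = 6 g + h = h + 6 g$)
$\left(12 + D{\left(11 \right)}\right) p{\left(-6,-8 \right)} = \left(12 - \left(68 - 121\right)\right) \left(-6 + 6 \left(-8\right)\right) = \left(12 - -53\right) \left(-6 - 48\right) = \left(12 + 53\right) \left(-54\right) = 65 \left(-54\right) = -3510$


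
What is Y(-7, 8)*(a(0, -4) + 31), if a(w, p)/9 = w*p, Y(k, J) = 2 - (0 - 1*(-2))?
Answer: 0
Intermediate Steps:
Y(k, J) = 0 (Y(k, J) = 2 - (0 + 2) = 2 - 1*2 = 2 - 2 = 0)
a(w, p) = 9*p*w (a(w, p) = 9*(w*p) = 9*(p*w) = 9*p*w)
Y(-7, 8)*(a(0, -4) + 31) = 0*(9*(-4)*0 + 31) = 0*(0 + 31) = 0*31 = 0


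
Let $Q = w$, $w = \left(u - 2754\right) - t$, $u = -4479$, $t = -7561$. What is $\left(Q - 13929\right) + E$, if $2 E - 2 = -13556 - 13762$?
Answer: $-27259$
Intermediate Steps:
$E = -13658$ ($E = 1 + \frac{-13556 - 13762}{2} = 1 + \frac{1}{2} \left(-27318\right) = 1 - 13659 = -13658$)
$w = 328$ ($w = \left(-4479 - 2754\right) - -7561 = \left(-4479 - 2754\right) + 7561 = -7233 + 7561 = 328$)
$Q = 328$
$\left(Q - 13929\right) + E = \left(328 - 13929\right) - 13658 = -13601 - 13658 = -27259$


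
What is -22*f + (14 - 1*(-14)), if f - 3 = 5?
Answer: -148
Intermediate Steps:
f = 8 (f = 3 + 5 = 8)
-22*f + (14 - 1*(-14)) = -22*8 + (14 - 1*(-14)) = -176 + (14 + 14) = -176 + 28 = -148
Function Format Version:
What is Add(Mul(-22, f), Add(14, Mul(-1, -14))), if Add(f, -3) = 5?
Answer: -148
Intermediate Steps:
f = 8 (f = Add(3, 5) = 8)
Add(Mul(-22, f), Add(14, Mul(-1, -14))) = Add(Mul(-22, 8), Add(14, Mul(-1, -14))) = Add(-176, Add(14, 14)) = Add(-176, 28) = -148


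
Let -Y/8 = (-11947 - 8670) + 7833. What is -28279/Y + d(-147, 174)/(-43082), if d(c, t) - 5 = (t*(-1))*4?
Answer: -573822963/2203041152 ≈ -0.26047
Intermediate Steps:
d(c, t) = 5 - 4*t (d(c, t) = 5 + (t*(-1))*4 = 5 - t*4 = 5 - 4*t)
Y = 102272 (Y = -8*((-11947 - 8670) + 7833) = -8*(-20617 + 7833) = -8*(-12784) = 102272)
-28279/Y + d(-147, 174)/(-43082) = -28279/102272 + (5 - 4*174)/(-43082) = -28279*1/102272 + (5 - 696)*(-1/43082) = -28279/102272 - 691*(-1/43082) = -28279/102272 + 691/43082 = -573822963/2203041152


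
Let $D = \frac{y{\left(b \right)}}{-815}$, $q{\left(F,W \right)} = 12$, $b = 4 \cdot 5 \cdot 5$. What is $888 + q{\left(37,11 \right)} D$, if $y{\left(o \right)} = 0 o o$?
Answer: $888$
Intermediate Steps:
$b = 100$ ($b = 20 \cdot 5 = 100$)
$y{\left(o \right)} = 0$ ($y{\left(o \right)} = 0 o = 0$)
$D = 0$ ($D = \frac{0}{-815} = 0 \left(- \frac{1}{815}\right) = 0$)
$888 + q{\left(37,11 \right)} D = 888 + 12 \cdot 0 = 888 + 0 = 888$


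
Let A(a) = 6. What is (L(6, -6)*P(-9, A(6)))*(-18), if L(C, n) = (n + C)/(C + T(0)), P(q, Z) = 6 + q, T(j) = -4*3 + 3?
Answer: 0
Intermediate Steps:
T(j) = -9 (T(j) = -12 + 3 = -9)
L(C, n) = (C + n)/(-9 + C) (L(C, n) = (n + C)/(C - 9) = (C + n)/(-9 + C))
(L(6, -6)*P(-9, A(6)))*(-18) = (((6 - 6)/(-9 + 6))*(6 - 9))*(-18) = ((0/(-3))*(-3))*(-18) = (-1/3*0*(-3))*(-18) = (0*(-3))*(-18) = 0*(-18) = 0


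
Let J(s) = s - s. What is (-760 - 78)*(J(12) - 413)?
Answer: 346094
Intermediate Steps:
J(s) = 0
(-760 - 78)*(J(12) - 413) = (-760 - 78)*(0 - 413) = -838*(-413) = 346094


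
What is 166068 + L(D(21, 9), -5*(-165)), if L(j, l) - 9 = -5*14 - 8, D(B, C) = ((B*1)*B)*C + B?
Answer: 165999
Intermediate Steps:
D(B, C) = B + C*B² (D(B, C) = (B*B)*C + B = B²*C + B = C*B² + B = B + C*B²)
L(j, l) = -69 (L(j, l) = 9 + (-5*14 - 8) = 9 + (-70 - 8) = 9 - 78 = -69)
166068 + L(D(21, 9), -5*(-165)) = 166068 - 69 = 165999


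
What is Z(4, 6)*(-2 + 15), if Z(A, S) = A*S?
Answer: 312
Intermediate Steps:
Z(4, 6)*(-2 + 15) = (4*6)*(-2 + 15) = 24*13 = 312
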